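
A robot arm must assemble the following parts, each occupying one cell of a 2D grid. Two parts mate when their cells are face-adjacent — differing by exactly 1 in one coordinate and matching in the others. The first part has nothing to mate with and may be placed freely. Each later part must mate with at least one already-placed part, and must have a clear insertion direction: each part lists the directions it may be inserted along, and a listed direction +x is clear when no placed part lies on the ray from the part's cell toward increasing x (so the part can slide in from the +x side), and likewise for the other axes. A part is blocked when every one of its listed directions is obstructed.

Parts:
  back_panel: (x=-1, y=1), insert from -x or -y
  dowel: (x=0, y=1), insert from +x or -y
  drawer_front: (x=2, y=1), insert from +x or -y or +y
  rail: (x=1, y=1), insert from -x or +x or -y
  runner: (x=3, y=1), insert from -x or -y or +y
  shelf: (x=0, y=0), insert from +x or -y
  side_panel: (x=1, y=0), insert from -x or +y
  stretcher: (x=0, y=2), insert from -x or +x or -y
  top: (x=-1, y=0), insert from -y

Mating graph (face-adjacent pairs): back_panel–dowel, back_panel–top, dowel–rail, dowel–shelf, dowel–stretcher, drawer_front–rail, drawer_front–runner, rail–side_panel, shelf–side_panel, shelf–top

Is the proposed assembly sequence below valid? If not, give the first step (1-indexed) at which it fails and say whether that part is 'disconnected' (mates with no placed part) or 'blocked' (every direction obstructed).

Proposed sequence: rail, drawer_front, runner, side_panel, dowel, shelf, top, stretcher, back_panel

Valid

1. rail@(1, 1) [-x clear] — {rail}
2. drawer_front@(2, 1) [+x clear] — {drawer_front, rail}
3. runner@(3, 1) [-y clear] — {drawer_front, rail, runner}
4. side_panel@(1, 0) [-x clear] — {drawer_front, rail, runner, side_panel}
5. dowel@(0, 1) [-y clear] — {dowel, drawer_front, rail, runner, side_panel}
6. shelf@(0, 0) [-y clear] — {dowel, drawer_front, rail, runner, shelf, side_panel}
7. top@(-1, 0) [-y clear] — {dowel, drawer_front, rail, runner, shelf, side_panel, top}
8. stretcher@(0, 2) [-x clear] — {dowel, drawer_front, rail, runner, shelf, side_panel, stretcher, top}
9. back_panel@(-1, 1) [-x clear] — {back_panel, dowel, drawer_front, rail, runner, shelf, side_panel, stretcher, top}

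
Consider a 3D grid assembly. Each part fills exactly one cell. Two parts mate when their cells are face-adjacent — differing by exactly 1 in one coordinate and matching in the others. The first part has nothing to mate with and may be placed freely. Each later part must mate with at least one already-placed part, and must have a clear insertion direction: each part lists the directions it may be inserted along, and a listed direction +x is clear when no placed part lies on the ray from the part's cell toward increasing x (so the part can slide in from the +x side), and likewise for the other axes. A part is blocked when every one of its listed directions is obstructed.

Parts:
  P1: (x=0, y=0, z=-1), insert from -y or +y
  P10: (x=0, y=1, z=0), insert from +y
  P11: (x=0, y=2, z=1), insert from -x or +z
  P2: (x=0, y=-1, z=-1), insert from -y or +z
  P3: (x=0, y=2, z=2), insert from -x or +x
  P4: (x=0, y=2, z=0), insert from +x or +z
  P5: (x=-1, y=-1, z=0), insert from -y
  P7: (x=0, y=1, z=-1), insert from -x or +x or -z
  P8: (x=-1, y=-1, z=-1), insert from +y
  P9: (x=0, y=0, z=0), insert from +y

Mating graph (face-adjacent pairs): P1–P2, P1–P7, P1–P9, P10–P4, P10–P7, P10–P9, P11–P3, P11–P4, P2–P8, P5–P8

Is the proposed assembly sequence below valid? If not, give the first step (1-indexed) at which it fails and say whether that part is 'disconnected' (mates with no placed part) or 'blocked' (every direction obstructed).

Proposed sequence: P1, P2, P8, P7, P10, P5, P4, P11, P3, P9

1. P1@(0, 0, -1) [-y clear] — {P1}
2. P2@(0, -1, -1) [-y clear] — {P1, P2}
3. P8@(-1, -1, -1) [+y clear] — {P1, P2, P8}
4. P7@(0, 1, -1) [-x clear] — {P1, P2, P7, P8}
5. P10@(0, 1, 0) [+y clear] — {P1, P10, P2, P7, P8}
6. P5@(-1, -1, 0) [-y clear] — {P1, P10, P2, P5, P7, P8}
7. P4@(0, 2, 0) [+x clear] — {P1, P10, P2, P4, P5, P7, P8}
8. P11@(0, 2, 1) [-x clear] — {P1, P10, P11, P2, P4, P5, P7, P8}
9. P3@(0, 2, 2) [-x clear] — {P1, P10, P11, P2, P3, P4, P5, P7, P8}
10. P9@(0, 0, 0) — +y all obstructed ⇒ blocked

Invalid at step 10 (blocked)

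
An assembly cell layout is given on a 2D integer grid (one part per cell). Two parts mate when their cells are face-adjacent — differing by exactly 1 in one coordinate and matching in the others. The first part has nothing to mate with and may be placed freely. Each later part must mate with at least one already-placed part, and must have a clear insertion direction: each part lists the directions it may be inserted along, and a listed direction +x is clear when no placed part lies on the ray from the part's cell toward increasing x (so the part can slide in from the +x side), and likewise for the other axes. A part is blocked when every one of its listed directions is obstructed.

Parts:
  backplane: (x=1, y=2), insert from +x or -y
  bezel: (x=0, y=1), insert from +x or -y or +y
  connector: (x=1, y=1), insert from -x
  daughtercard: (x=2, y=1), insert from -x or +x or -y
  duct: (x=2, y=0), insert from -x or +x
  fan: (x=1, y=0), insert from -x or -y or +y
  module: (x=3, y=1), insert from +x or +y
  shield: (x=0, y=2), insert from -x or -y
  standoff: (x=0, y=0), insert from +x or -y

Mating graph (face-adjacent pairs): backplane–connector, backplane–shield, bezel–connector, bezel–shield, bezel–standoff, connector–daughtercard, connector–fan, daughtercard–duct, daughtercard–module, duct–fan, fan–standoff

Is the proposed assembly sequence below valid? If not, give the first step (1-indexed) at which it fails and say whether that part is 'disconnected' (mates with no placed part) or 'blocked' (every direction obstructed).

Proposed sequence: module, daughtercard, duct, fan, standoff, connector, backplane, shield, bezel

Invalid at step 9 (blocked)

1. module@(3, 1) [+x clear] — {module}
2. daughtercard@(2, 1) [-x clear] — {daughtercard, module}
3. duct@(2, 0) [-x clear] — {daughtercard, duct, module}
4. fan@(1, 0) [-x clear] — {daughtercard, duct, fan, module}
5. standoff@(0, 0) [-y clear] — {daughtercard, duct, fan, module, standoff}
6. connector@(1, 1) [-x clear] — {connector, daughtercard, duct, fan, module, standoff}
7. backplane@(1, 2) [+x clear] — {backplane, connector, daughtercard, duct, fan, module, standoff}
8. shield@(0, 2) [-x clear] — {backplane, connector, daughtercard, duct, fan, module, shield, standoff}
9. bezel@(0, 1) — +x/-y/+y all obstructed ⇒ blocked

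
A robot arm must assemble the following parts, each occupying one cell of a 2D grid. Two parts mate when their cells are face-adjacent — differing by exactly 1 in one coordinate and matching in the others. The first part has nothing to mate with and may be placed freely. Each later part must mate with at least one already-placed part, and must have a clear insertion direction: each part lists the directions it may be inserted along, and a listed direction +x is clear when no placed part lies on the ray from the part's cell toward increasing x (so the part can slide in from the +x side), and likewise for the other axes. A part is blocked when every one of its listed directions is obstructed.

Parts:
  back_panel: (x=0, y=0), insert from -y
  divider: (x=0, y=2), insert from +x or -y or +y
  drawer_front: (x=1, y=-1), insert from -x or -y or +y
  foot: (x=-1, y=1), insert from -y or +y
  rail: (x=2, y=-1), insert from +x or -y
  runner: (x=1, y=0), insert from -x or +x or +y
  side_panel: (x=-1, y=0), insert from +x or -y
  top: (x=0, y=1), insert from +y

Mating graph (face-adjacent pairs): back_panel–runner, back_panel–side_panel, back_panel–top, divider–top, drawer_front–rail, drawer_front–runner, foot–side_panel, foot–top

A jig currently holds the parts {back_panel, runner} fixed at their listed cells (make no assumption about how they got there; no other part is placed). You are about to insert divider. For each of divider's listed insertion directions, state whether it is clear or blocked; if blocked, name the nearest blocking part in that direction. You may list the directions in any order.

+x: ray from divider(0, 2) has no placed part ⇒ clear
-y: nearest on ray is back_panel@(0, 0) ⇒ blocked
+y: ray from divider(0, 2) has no placed part ⇒ clear

+x: clear; +y: clear; -y: blocked by back_panel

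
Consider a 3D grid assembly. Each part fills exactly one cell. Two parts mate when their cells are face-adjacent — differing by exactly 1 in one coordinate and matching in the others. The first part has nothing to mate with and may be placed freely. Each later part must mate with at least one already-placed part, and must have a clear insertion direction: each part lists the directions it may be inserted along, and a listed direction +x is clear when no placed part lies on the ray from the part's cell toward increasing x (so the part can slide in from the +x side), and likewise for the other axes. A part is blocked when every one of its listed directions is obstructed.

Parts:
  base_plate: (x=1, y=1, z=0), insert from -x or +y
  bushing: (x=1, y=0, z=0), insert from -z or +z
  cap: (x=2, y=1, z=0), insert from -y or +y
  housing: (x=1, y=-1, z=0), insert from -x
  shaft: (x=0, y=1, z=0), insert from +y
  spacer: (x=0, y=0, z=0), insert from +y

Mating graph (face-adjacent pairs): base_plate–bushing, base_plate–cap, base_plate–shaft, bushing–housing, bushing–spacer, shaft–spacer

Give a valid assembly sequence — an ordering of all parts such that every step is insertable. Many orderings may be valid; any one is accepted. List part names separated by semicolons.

bushing; base_plate; cap; spacer; shaft; housing

1. bushing@(1, 0, 0) [-z clear] — {bushing}
2. base_plate@(1, 1, 0) [-x clear] — {base_plate, bushing}
3. cap@(2, 1, 0) [-y clear] — {base_plate, bushing, cap}
4. spacer@(0, 0, 0) [+y clear] — {base_plate, bushing, cap, spacer}
5. shaft@(0, 1, 0) [+y clear] — {base_plate, bushing, cap, shaft, spacer}
6. housing@(1, -1, 0) [-x clear] — {base_plate, bushing, cap, housing, shaft, spacer}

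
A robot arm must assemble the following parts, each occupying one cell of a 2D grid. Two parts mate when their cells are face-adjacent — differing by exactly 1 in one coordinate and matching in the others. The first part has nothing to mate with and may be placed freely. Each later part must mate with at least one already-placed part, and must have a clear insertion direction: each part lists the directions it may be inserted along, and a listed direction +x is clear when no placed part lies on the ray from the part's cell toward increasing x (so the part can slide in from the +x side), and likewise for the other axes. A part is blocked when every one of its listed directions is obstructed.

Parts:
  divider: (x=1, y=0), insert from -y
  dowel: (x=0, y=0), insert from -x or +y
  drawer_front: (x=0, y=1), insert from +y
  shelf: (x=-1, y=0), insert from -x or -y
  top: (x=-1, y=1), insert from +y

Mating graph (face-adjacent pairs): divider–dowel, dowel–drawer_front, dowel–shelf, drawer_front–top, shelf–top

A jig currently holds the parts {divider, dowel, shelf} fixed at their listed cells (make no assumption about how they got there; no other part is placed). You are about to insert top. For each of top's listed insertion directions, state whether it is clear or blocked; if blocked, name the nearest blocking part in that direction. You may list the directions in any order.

+y: clear

+y: ray from top(-1, 1) has no placed part ⇒ clear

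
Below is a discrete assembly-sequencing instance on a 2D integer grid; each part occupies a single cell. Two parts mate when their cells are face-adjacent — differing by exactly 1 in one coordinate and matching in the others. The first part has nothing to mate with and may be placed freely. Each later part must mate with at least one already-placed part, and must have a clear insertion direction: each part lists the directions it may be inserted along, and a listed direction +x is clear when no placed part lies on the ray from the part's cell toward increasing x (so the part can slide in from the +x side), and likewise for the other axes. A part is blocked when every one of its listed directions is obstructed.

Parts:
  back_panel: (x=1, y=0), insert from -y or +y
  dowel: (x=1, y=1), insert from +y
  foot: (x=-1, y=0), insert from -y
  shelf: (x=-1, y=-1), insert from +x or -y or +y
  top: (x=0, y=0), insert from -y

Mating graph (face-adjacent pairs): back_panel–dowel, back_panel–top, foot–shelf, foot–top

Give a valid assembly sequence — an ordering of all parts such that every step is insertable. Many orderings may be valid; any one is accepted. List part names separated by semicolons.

1. back_panel@(1, 0) [-y clear] — {back_panel}
2. dowel@(1, 1) [+y clear] — {back_panel, dowel}
3. top@(0, 0) [-y clear] — {back_panel, dowel, top}
4. foot@(-1, 0) [-y clear] — {back_panel, dowel, foot, top}
5. shelf@(-1, -1) [+x clear] — {back_panel, dowel, foot, shelf, top}

back_panel; dowel; top; foot; shelf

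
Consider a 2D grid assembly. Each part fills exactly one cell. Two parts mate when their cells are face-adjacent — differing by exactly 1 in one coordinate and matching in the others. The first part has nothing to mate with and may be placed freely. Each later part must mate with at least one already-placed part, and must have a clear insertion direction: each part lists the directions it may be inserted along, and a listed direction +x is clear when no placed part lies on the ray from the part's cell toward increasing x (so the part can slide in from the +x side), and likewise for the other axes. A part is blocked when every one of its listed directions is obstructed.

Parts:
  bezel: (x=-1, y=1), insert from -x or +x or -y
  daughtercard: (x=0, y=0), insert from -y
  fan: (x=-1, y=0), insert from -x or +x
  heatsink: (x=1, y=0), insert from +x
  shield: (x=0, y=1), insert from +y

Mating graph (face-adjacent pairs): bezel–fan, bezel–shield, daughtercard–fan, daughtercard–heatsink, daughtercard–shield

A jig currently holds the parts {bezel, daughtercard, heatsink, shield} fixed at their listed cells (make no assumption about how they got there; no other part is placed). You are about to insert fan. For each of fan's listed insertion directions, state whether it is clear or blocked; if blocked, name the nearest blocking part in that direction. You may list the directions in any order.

+x: blocked by daughtercard; -x: clear

-x: ray from fan(-1, 0) has no placed part ⇒ clear
+x: nearest on ray is daughtercard@(0, 0) ⇒ blocked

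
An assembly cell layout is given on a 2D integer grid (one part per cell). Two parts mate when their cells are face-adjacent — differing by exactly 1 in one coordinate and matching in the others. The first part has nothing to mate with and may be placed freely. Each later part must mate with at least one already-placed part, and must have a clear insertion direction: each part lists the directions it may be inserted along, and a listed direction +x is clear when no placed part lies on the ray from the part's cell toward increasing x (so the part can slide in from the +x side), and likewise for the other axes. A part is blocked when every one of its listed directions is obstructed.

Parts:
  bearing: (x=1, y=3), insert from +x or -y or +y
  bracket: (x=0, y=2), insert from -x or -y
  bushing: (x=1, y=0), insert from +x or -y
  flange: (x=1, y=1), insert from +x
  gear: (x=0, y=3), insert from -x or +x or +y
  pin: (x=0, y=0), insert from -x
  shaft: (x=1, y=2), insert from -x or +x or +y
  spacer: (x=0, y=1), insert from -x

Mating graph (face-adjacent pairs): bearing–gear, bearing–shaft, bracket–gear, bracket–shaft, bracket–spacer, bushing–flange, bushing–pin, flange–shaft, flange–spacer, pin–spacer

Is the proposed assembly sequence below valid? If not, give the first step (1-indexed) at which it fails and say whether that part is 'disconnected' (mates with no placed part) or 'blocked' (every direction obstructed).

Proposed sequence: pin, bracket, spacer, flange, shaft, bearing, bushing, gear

1. pin@(0, 0) [-x clear] — {pin}
2. bracket@(0, 2) — no placed neighbour ⇒ disconnected

Invalid at step 2 (disconnected)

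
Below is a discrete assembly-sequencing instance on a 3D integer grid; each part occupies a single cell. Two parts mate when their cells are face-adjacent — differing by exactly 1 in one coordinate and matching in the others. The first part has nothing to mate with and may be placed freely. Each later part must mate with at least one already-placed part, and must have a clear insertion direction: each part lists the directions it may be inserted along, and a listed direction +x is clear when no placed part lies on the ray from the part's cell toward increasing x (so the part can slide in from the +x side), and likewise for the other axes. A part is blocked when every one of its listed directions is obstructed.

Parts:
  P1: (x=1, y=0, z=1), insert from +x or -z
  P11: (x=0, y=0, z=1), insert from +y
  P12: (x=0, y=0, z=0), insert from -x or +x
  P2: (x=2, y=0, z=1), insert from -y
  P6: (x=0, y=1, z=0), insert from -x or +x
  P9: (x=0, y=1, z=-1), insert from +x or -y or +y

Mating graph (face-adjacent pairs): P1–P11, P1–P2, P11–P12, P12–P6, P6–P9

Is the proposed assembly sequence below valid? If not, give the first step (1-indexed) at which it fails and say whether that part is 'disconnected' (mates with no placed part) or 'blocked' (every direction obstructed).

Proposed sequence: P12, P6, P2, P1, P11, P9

1. P12@(0, 0, 0) [-x clear] — {P12}
2. P6@(0, 1, 0) [-x clear] — {P12, P6}
3. P2@(2, 0, 1) — no placed neighbour ⇒ disconnected

Invalid at step 3 (disconnected)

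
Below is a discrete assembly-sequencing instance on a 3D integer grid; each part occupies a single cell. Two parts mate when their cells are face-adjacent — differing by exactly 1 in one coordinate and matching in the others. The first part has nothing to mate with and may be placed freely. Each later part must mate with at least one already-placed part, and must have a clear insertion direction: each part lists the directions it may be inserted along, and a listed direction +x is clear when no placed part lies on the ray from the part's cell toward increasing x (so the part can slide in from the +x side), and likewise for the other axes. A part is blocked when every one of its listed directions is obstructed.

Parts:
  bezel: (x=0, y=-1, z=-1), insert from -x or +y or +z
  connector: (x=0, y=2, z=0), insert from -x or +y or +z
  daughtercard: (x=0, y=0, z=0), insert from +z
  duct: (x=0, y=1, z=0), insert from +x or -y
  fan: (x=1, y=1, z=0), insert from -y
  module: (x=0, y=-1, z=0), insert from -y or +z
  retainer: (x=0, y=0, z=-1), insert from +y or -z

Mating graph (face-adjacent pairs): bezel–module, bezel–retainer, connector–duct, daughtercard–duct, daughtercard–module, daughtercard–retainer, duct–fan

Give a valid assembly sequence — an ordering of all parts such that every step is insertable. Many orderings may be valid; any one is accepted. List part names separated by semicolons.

duct; fan; connector; daughtercard; retainer; bezel; module

1. duct@(0, 1, 0) [+x clear] — {duct}
2. fan@(1, 1, 0) [-y clear] — {duct, fan}
3. connector@(0, 2, 0) [-x clear] — {connector, duct, fan}
4. daughtercard@(0, 0, 0) [+z clear] — {connector, daughtercard, duct, fan}
5. retainer@(0, 0, -1) [+y clear] — {connector, daughtercard, duct, fan, retainer}
6. bezel@(0, -1, -1) [-x clear] — {bezel, connector, daughtercard, duct, fan, retainer}
7. module@(0, -1, 0) [-y clear] — {bezel, connector, daughtercard, duct, fan, module, retainer}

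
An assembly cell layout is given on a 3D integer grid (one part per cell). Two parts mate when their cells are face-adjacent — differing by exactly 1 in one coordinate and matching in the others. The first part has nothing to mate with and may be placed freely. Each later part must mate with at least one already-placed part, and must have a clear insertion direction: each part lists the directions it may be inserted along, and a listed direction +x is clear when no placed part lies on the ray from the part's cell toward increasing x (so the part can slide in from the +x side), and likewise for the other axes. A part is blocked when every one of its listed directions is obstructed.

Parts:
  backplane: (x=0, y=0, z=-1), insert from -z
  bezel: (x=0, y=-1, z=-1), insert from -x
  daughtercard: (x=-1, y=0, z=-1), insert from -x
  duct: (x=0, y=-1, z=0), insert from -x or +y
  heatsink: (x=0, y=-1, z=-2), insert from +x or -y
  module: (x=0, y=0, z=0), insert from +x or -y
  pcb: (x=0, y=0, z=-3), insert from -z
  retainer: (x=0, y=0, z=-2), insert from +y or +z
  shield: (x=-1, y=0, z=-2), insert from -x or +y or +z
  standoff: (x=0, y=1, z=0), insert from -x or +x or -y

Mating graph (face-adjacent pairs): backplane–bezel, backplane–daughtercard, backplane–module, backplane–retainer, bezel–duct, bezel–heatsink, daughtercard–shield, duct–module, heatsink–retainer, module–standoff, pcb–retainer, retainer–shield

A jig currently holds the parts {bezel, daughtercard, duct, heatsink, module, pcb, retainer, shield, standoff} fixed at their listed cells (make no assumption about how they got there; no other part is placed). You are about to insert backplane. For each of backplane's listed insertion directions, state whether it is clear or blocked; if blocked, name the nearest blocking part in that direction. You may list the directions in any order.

-z: nearest on ray is retainer@(0, 0, -2) ⇒ blocked

-z: blocked by retainer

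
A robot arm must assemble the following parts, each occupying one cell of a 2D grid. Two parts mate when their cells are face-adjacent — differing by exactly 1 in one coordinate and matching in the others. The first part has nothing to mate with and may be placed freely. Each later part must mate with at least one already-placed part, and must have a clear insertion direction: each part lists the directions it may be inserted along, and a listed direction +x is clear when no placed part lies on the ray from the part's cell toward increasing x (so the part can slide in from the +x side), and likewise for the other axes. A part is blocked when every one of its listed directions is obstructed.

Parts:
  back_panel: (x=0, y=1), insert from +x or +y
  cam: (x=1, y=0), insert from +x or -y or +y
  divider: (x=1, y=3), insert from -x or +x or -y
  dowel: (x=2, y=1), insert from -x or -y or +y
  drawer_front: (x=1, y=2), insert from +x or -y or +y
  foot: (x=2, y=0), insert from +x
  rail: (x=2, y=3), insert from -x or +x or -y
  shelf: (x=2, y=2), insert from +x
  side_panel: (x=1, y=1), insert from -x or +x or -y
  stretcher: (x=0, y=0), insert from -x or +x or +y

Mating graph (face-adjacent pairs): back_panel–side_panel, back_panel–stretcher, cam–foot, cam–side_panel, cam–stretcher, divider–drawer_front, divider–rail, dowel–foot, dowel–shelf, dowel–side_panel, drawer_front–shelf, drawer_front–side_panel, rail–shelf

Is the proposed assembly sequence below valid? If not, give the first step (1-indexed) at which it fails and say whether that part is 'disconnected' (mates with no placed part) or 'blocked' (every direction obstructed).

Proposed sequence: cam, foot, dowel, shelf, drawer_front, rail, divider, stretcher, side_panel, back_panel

1. cam@(1, 0) [+x clear] — {cam}
2. foot@(2, 0) [+x clear] — {cam, foot}
3. dowel@(2, 1) [-x clear] — {cam, dowel, foot}
4. shelf@(2, 2) [+x clear] — {cam, dowel, foot, shelf}
5. drawer_front@(1, 2) [+y clear] — {cam, dowel, drawer_front, foot, shelf}
6. rail@(2, 3) [-x clear] — {cam, dowel, drawer_front, foot, rail, shelf}
7. divider@(1, 3) [-x clear] — {cam, divider, dowel, drawer_front, foot, rail, shelf}
8. stretcher@(0, 0) [-x clear] — {cam, divider, dowel, drawer_front, foot, rail, shelf, stretcher}
9. side_panel@(1, 1) [-x clear] — {cam, divider, dowel, drawer_front, foot, rail, shelf, side_panel, stretcher}
10. back_panel@(0, 1) [+y clear] — {back_panel, cam, divider, dowel, drawer_front, foot, rail, shelf, side_panel, stretcher}

Valid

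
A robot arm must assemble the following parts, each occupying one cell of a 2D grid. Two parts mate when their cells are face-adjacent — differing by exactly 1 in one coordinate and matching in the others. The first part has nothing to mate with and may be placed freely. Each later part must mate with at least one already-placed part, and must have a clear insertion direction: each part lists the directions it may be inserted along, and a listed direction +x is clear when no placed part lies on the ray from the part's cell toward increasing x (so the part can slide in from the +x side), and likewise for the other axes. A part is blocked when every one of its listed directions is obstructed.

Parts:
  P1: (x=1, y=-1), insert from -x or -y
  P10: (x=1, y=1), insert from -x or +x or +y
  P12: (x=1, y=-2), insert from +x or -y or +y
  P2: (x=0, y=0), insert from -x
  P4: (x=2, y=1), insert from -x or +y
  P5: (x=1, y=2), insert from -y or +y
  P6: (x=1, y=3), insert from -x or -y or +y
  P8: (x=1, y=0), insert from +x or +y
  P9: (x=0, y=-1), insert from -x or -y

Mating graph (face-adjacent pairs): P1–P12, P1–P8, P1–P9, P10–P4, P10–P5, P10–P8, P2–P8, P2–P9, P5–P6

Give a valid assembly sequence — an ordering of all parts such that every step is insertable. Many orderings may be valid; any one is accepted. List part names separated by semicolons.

1. P1@(1, -1) [-x clear] — {P1}
2. P12@(1, -2) [+x clear] — {P1, P12}
3. P8@(1, 0) [+x clear] — {P1, P12, P8}
4. P2@(0, 0) [-x clear] — {P1, P12, P2, P8}
5. P9@(0, -1) [-x clear] — {P1, P12, P2, P8, P9}
6. P10@(1, 1) [-x clear] — {P1, P10, P12, P2, P8, P9}
7. P5@(1, 2) [+y clear] — {P1, P10, P12, P2, P5, P8, P9}
8. P6@(1, 3) [-x clear] — {P1, P10, P12, P2, P5, P6, P8, P9}
9. P4@(2, 1) [+y clear] — {P1, P10, P12, P2, P4, P5, P6, P8, P9}

P1; P12; P8; P2; P9; P10; P5; P6; P4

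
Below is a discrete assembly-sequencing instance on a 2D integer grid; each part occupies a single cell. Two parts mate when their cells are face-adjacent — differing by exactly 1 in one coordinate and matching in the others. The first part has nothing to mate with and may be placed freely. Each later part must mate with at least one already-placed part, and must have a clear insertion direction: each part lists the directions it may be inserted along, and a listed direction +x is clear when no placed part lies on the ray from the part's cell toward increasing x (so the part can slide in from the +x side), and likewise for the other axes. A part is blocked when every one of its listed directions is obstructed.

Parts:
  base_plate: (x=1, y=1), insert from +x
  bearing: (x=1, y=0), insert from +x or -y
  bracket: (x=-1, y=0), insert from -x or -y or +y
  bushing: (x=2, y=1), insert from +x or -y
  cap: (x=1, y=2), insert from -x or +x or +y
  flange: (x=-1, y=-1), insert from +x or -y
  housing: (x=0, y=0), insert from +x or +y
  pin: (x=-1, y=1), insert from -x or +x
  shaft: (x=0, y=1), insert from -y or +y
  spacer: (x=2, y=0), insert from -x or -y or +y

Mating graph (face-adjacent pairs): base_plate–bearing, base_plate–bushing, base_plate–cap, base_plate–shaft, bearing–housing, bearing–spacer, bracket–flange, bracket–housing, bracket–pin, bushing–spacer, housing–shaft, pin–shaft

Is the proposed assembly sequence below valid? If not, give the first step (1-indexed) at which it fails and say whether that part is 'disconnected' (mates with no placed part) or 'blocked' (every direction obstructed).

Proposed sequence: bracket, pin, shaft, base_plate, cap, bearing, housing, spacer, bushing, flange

Invalid at step 7 (blocked)

1. bracket@(-1, 0) [-x clear] — {bracket}
2. pin@(-1, 1) [-x clear] — {bracket, pin}
3. shaft@(0, 1) [-y clear] — {bracket, pin, shaft}
4. base_plate@(1, 1) [+x clear] — {base_plate, bracket, pin, shaft}
5. cap@(1, 2) [-x clear] — {base_plate, bracket, cap, pin, shaft}
6. bearing@(1, 0) [+x clear] — {base_plate, bearing, bracket, cap, pin, shaft}
7. housing@(0, 0) — +x/+y all obstructed ⇒ blocked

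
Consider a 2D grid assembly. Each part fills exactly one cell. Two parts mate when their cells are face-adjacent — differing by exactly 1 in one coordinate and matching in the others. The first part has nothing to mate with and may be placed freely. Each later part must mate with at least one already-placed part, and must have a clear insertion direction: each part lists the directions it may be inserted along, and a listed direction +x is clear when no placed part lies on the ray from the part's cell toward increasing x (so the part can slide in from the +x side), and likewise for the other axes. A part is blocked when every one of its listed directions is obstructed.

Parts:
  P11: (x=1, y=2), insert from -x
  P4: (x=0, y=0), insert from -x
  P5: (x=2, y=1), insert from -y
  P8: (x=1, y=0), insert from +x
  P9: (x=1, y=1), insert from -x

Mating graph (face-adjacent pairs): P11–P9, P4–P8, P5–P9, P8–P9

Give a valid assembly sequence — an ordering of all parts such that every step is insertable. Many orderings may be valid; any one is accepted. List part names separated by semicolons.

1. P11@(1, 2) [-x clear] — {P11}
2. P9@(1, 1) [-x clear] — {P11, P9}
3. P5@(2, 1) [-y clear] — {P11, P5, P9}
4. P8@(1, 0) [+x clear] — {P11, P5, P8, P9}
5. P4@(0, 0) [-x clear] — {P11, P4, P5, P8, P9}

P11; P9; P5; P8; P4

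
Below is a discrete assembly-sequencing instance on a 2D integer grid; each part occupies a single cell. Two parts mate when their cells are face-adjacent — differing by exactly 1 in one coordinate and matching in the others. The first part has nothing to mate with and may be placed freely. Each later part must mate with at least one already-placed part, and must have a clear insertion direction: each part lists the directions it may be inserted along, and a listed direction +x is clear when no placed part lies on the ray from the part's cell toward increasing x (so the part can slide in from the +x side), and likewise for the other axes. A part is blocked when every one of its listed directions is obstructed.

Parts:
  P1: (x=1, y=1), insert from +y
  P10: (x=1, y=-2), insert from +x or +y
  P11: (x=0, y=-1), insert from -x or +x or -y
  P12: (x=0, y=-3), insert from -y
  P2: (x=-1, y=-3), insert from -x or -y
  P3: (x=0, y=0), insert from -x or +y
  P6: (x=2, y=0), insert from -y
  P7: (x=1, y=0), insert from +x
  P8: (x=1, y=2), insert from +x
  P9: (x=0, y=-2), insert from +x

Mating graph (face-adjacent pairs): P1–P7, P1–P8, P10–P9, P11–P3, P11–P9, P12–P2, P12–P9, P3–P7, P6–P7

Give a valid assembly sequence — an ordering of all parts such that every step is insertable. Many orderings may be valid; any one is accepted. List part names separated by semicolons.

1. P11@(0, -1) [-x clear] — {P11}
2. P9@(0, -2) [+x clear] — {P11, P9}
3. P10@(1, -2) [+x clear] — {P10, P11, P9}
4. P12@(0, -3) [-y clear] — {P10, P11, P12, P9}
5. P2@(-1, -3) [-x clear] — {P10, P11, P12, P2, P9}
6. P3@(0, 0) [-x clear] — {P10, P11, P12, P2, P3, P9}
7. P7@(1, 0) [+x clear] — {P10, P11, P12, P2, P3, P7, P9}
8. P1@(1, 1) [+y clear] — {P1, P10, P11, P12, P2, P3, P7, P9}
9. P8@(1, 2) [+x clear] — {P1, P10, P11, P12, P2, P3, P7, P8, P9}
10. P6@(2, 0) [-y clear] — {P1, P10, P11, P12, P2, P3, P6, P7, P8, P9}

P11; P9; P10; P12; P2; P3; P7; P1; P8; P6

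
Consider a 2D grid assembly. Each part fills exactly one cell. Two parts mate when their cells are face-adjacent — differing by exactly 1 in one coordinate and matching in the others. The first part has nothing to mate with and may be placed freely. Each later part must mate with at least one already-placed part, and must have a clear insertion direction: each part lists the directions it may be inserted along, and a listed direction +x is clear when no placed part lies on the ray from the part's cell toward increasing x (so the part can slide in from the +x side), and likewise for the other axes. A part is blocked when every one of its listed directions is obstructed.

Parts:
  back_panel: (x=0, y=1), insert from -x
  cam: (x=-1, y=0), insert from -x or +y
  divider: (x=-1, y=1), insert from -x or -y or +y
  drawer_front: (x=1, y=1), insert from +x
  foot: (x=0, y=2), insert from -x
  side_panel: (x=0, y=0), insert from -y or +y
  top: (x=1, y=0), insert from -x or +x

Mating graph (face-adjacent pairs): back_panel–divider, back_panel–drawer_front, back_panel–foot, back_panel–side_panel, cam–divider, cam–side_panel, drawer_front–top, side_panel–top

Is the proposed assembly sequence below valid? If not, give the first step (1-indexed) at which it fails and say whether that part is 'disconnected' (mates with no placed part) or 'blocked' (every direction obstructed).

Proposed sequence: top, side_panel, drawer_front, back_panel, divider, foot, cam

Valid

1. top@(1, 0) [-x clear] — {top}
2. side_panel@(0, 0) [-y clear] — {side_panel, top}
3. drawer_front@(1, 1) [+x clear] — {drawer_front, side_panel, top}
4. back_panel@(0, 1) [-x clear] — {back_panel, drawer_front, side_panel, top}
5. divider@(-1, 1) [-x clear] — {back_panel, divider, drawer_front, side_panel, top}
6. foot@(0, 2) [-x clear] — {back_panel, divider, drawer_front, foot, side_panel, top}
7. cam@(-1, 0) [-x clear] — {back_panel, cam, divider, drawer_front, foot, side_panel, top}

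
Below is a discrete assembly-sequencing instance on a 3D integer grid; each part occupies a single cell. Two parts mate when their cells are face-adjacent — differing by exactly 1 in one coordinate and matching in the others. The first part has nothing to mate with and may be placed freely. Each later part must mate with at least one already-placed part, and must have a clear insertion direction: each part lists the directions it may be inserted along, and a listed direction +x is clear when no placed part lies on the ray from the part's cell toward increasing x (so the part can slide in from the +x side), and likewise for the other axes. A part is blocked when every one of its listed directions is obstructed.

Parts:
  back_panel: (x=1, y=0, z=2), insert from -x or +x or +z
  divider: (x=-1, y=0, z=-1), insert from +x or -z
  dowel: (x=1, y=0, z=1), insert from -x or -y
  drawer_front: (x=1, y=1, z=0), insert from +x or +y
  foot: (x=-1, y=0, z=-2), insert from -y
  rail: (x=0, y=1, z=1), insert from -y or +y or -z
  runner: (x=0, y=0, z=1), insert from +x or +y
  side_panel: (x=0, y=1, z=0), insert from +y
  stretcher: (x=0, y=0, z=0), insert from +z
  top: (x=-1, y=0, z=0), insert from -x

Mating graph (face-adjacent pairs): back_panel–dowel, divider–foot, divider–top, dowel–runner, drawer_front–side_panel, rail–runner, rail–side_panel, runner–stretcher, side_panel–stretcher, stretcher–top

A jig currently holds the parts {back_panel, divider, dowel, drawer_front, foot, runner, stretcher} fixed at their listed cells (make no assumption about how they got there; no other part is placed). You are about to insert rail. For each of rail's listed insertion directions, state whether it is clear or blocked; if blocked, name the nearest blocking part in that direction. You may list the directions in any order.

+y: clear; -y: blocked by runner; -z: clear

-y: nearest on ray is runner@(0, 0, 1) ⇒ blocked
+y: ray from rail(0, 1, 1) has no placed part ⇒ clear
-z: ray from rail(0, 1, 1) has no placed part ⇒ clear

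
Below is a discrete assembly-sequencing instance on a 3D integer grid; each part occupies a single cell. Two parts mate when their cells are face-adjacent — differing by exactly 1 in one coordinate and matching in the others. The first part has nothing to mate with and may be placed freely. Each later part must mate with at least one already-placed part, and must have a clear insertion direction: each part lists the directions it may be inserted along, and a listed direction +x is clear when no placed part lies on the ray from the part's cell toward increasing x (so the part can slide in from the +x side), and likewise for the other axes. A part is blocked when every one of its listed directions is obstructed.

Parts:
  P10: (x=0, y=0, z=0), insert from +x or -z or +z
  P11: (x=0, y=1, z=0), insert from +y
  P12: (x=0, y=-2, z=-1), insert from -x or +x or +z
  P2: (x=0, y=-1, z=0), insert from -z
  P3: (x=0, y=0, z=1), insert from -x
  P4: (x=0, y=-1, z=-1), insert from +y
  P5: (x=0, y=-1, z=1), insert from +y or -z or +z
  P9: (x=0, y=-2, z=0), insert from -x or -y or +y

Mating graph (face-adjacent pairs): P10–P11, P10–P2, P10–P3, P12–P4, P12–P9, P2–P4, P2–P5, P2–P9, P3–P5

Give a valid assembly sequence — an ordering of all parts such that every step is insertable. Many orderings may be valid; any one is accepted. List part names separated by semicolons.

P12; P9; P2; P10; P3; P4; P5; P11

1. P12@(0, -2, -1) [-x clear] — {P12}
2. P9@(0, -2, 0) [-x clear] — {P12, P9}
3. P2@(0, -1, 0) [-z clear] — {P12, P2, P9}
4. P10@(0, 0, 0) [+x clear] — {P10, P12, P2, P9}
5. P3@(0, 0, 1) [-x clear] — {P10, P12, P2, P3, P9}
6. P4@(0, -1, -1) [+y clear] — {P10, P12, P2, P3, P4, P9}
7. P5@(0, -1, 1) [+z clear] — {P10, P12, P2, P3, P4, P5, P9}
8. P11@(0, 1, 0) [+y clear] — {P10, P11, P12, P2, P3, P4, P5, P9}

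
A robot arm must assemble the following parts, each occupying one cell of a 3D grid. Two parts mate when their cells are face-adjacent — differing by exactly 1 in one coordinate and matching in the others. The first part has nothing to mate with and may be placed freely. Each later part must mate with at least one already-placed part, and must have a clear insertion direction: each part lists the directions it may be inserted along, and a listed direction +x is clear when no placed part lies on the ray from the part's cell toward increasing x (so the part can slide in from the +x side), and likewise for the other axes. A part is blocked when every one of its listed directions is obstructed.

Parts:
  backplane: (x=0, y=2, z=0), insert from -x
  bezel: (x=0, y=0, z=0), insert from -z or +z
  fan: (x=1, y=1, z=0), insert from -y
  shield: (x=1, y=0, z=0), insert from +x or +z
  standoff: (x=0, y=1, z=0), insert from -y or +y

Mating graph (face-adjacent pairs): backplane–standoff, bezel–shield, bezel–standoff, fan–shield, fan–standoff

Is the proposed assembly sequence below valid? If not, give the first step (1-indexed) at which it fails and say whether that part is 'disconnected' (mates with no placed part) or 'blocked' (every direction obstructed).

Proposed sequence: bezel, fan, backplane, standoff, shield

1. bezel@(0, 0, 0) [-z clear] — {bezel}
2. fan@(1, 1, 0) — no placed neighbour ⇒ disconnected

Invalid at step 2 (disconnected)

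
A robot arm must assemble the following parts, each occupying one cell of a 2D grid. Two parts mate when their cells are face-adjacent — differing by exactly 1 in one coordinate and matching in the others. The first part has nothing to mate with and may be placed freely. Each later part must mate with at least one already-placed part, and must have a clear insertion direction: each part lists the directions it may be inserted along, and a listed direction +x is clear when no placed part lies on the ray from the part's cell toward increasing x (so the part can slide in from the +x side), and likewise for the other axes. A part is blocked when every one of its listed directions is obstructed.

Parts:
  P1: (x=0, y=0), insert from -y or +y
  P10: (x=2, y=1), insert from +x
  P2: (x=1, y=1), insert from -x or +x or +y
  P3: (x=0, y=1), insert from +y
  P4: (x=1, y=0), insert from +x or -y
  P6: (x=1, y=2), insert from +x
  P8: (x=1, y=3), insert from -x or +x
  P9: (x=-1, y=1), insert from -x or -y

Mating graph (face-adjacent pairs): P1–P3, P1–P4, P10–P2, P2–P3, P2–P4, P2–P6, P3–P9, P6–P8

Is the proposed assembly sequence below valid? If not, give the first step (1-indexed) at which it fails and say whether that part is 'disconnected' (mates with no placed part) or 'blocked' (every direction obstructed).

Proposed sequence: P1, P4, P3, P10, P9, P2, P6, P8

Invalid at step 4 (disconnected)

1. P1@(0, 0) [-y clear] — {P1}
2. P4@(1, 0) [+x clear] — {P1, P4}
3. P3@(0, 1) [+y clear] — {P1, P3, P4}
4. P10@(2, 1) — no placed neighbour ⇒ disconnected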